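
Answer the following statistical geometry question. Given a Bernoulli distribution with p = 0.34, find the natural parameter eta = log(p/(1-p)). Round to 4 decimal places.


Natural parameter for Bernoulli: eta = log(p/(1-p)).
p = 0.34, 1-p = 0.66.
p/(1-p) = 0.515152.
eta = log(0.515152) = -0.6633

-0.6633


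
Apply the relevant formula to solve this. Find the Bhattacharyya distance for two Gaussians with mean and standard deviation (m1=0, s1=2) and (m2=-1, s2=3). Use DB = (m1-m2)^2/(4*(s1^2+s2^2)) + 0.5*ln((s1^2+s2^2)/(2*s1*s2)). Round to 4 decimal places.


Bhattacharyya distance between two Gaussians:
DB = (m1-m2)^2/(4*(s1^2+s2^2)) + (1/2)*ln((s1^2+s2^2)/(2*s1*s2)).
(m1-m2)^2 = (1)^2 = 1.
s1^2+s2^2 = 4 + 9 = 13.
term1 = 1/52 = 0.019231.
term2 = 0.5*ln(13/12.0) = 0.040021.
DB = 0.019231 + 0.040021 = 0.0593

0.0593


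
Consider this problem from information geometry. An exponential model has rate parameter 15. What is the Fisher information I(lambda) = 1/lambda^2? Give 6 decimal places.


Fisher information for exponential: I(lambda) = 1/lambda^2.
lambda = 15, lambda^2 = 225.
I = 1/225 = 0.004444

0.004444


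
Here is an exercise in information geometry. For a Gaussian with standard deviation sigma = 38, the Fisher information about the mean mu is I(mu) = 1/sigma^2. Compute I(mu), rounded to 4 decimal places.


The Fisher information for the mean of a normal distribution is I(mu) = 1/sigma^2.
sigma = 38, so sigma^2 = 1444.
I(mu) = 1/1444 = 0.0007

0.0007


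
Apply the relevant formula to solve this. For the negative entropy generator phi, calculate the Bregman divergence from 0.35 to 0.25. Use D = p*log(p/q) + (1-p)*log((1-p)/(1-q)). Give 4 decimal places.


Bregman divergence with negative entropy generator:
D = p*log(p/q) + (1-p)*log((1-p)/(1-q)).
p = 0.35, q = 0.25.
p*log(p/q) = 0.35*log(0.35/0.25) = 0.117765.
(1-p)*log((1-p)/(1-q)) = 0.65*log(0.65/0.75) = -0.093016.
D = 0.117765 + -0.093016 = 0.0247

0.0247


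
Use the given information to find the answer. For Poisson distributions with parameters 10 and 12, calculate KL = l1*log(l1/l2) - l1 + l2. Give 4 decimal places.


KL divergence for Poisson:
KL = l1*log(l1/l2) - l1 + l2.
l1 = 10, l2 = 12.
log(10/12) = -0.182322.
l1*log(l1/l2) = 10 * -0.182322 = -1.823216.
KL = -1.823216 - 10 + 12 = 0.1768

0.1768


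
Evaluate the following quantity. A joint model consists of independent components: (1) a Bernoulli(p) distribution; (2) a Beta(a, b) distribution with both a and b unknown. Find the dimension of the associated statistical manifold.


The dimension of a statistical manifold equals the number of free
(independent) real parameters of the model. For a product of independent
blocks the parameter counts add.
- Bernoulli (p): 1.
- Beta (a, b): 2.
Total = 1 + 2 = 3.
Dimension = 3

3


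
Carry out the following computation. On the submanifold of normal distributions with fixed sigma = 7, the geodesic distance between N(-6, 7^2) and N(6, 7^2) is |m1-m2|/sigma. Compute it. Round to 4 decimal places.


On the fixed-variance normal subfamily, geodesic distance = |m1-m2|/sigma.
|-6 - 6| = 12.
sigma = 7.
d = 12/7 = 1.7143

1.7143


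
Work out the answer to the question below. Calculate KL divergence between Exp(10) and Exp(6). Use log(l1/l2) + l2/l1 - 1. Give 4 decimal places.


KL divergence for exponential family:
KL = log(l1/l2) + l2/l1 - 1.
log(10/6) = 0.510826.
6/10 = 0.6.
KL = 0.510826 + 0.6 - 1 = 0.1108

0.1108


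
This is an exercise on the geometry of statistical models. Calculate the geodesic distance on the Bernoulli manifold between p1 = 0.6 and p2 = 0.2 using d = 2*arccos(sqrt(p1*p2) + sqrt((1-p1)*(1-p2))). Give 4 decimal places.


Geodesic distance on Bernoulli manifold:
d(p1,p2) = 2*arccos(sqrt(p1*p2) + sqrt((1-p1)*(1-p2))).
sqrt(p1*p2) = sqrt(0.6*0.2) = 0.34641.
sqrt((1-p1)*(1-p2)) = sqrt(0.4*0.8) = 0.565685.
arg = 0.34641 + 0.565685 = 0.912096.
d = 2*arccos(0.912096) = 0.8449

0.8449


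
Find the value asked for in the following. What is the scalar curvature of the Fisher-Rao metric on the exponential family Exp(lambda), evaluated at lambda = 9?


This family has a single free parameter, so its statistical manifold
is 1-dimensional. The Riemann curvature tensor of any 1-dimensional
Riemannian manifold vanishes identically, so R = 0.

0


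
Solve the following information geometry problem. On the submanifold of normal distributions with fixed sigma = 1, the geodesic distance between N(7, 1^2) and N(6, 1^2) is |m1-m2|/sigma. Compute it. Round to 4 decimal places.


On the fixed-variance normal subfamily, geodesic distance = |m1-m2|/sigma.
|7 - 6| = 1.
sigma = 1.
d = 1/1 = 1.0000

1.0000


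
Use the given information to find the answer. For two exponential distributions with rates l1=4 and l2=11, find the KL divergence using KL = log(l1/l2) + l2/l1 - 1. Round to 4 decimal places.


KL divergence for exponential family:
KL = log(l1/l2) + l2/l1 - 1.
log(4/11) = -1.011601.
11/4 = 2.75.
KL = -1.011601 + 2.75 - 1 = 0.7384

0.7384


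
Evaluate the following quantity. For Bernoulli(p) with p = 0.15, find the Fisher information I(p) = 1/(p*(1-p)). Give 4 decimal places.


For Bernoulli(p), Fisher information is I(p) = 1/(p*(1-p)).
p = 0.15, 1-p = 0.85.
p*(1-p) = 0.1275.
I(p) = 1/0.1275 = 7.8431

7.8431


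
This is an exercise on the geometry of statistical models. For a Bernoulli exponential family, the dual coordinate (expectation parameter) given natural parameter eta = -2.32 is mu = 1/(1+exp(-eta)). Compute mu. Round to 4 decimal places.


Dual coordinate (expectation parameter) for Bernoulli:
mu = 1/(1+exp(-eta)).
eta = -2.32.
exp(-eta) = exp(2.32) = 10.175674.
mu = 1/(1+10.175674) = 0.0895

0.0895


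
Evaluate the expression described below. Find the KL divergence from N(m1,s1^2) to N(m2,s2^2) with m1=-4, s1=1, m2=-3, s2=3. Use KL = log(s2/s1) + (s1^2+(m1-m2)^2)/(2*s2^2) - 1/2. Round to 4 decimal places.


KL divergence between normal distributions:
KL = log(s2/s1) + (s1^2 + (m1-m2)^2)/(2*s2^2) - 1/2.
log(3/1) = 1.098612.
(1^2 + (-4--3)^2)/(2*3^2) = (1 + 1)/18 = 0.111111.
KL = 1.098612 + 0.111111 - 0.5 = 0.7097

0.7097


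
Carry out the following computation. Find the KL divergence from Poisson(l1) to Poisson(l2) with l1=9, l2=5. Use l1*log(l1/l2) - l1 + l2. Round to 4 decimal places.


KL divergence for Poisson:
KL = l1*log(l1/l2) - l1 + l2.
l1 = 9, l2 = 5.
log(9/5) = 0.587787.
l1*log(l1/l2) = 9 * 0.587787 = 5.29008.
KL = 5.29008 - 9 + 5 = 1.2901

1.2901


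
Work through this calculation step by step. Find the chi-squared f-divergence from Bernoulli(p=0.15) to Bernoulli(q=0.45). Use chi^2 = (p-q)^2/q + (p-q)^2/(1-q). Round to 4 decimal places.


Chi-squared divergence between Bernoulli distributions:
chi^2 = (p-q)^2/q + (p-q)^2/(1-q).
p = 0.15, q = 0.45, p-q = -0.3.
(p-q)^2 = 0.09.
term1 = 0.09/0.45 = 0.2.
term2 = 0.09/0.55 = 0.163636.
chi^2 = 0.2 + 0.163636 = 0.3636

0.3636


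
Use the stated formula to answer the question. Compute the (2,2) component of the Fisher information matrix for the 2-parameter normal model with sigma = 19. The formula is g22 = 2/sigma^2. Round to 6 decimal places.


For the 2-parameter normal family, the Fisher metric has:
  g11 = 1/sigma^2, g22 = 2/sigma^2.
sigma = 19, sigma^2 = 361.
g22 = 0.005540

0.005540


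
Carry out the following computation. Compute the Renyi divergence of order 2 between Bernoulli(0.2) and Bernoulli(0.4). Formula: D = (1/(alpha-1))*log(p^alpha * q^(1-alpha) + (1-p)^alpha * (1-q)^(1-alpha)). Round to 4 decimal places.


Renyi divergence of order alpha between Bernoulli distributions:
D = (1/(alpha-1))*log(p^alpha * q^(1-alpha) + (1-p)^alpha * (1-q)^(1-alpha)).
alpha = 2, p = 0.2, q = 0.4.
p^alpha * q^(1-alpha) = 0.2^2 * 0.4^-1 = 0.1.
(1-p)^alpha * (1-q)^(1-alpha) = 0.8^2 * 0.6^-1 = 1.066667.
sum = 0.1 + 1.066667 = 1.166667.
D = (1/1)*log(1.166667) = 0.1542

0.1542


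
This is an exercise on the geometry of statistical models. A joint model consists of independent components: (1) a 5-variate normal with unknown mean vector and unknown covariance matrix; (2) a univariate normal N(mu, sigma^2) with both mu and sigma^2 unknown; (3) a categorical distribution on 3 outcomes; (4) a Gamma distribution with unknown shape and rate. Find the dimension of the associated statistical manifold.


The dimension of a statistical manifold equals the number of free
(independent) real parameters of the model. For a product of independent
blocks the parameter counts add.
- 5-variate normal: 5 (mean) + 5*6/2 = 15 (symmetric covariance) = 20.
- normal (mu, sigma^2): 2.
- categorical on 3 outcomes (probabilities sum to 1): 3-1 = 2.
- Gamma (shape, rate): 2.
Total = 20 + 2 + 2 + 2 = 26.
Dimension = 26

26


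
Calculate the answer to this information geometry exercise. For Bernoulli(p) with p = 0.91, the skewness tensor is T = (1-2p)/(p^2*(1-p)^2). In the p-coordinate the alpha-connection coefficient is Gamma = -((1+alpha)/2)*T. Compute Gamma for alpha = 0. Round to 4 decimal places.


Skewness (Amari-Chentsov) tensor: T = (1-2p)/(p^2*(1-p)^2).
p = 0.91, 1-2p = -0.82, p^2 = 0.8281, (1-p)^2 = 0.0081.
T = -0.82/(0.8281 * 0.0081) = -122.249206.
In the p-coordinate, Gamma^(alpha) = Gamma^(0) - (alpha/2)*T with Gamma^(0) = (1/2)*g'(p) = -T/2,
so Gamma^(alpha) = -((1+alpha)/2)*T.
alpha = 0, -(1+alpha)/2 = -0.5.
Gamma = -0.5 * -122.249206 = 61.1246

61.1246


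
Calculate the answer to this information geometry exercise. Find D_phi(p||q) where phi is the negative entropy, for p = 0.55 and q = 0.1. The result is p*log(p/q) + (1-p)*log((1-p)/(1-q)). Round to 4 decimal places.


Bregman divergence with negative entropy generator:
D = p*log(p/q) + (1-p)*log((1-p)/(1-q)).
p = 0.55, q = 0.1.
p*log(p/q) = 0.55*log(0.55/0.1) = 0.937611.
(1-p)*log((1-p)/(1-q)) = 0.45*log(0.45/0.9) = -0.311916.
D = 0.937611 + -0.311916 = 0.6257

0.6257


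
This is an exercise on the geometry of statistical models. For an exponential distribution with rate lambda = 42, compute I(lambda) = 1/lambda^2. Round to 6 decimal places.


Fisher information for exponential: I(lambda) = 1/lambda^2.
lambda = 42, lambda^2 = 1764.
I = 1/1764 = 0.000567

0.000567


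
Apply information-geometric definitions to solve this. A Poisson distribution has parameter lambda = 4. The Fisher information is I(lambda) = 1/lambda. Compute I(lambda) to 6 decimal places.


Fisher information for Poisson: I(lambda) = 1/lambda.
lambda = 4.
I(lambda) = 1/4 = 0.250000

0.250000


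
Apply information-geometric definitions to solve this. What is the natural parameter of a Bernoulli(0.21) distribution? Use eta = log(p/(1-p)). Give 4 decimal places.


Natural parameter for Bernoulli: eta = log(p/(1-p)).
p = 0.21, 1-p = 0.79.
p/(1-p) = 0.265823.
eta = log(0.265823) = -1.3249

-1.3249


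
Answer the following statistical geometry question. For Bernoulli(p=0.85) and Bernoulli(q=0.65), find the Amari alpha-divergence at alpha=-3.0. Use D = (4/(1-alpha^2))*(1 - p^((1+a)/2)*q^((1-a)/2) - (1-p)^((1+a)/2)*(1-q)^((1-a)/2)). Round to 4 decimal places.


Amari alpha-divergence:
D = (4/(1-alpha^2))*(1 - p^((1+a)/2)*q^((1-a)/2) - (1-p)^((1+a)/2)*(1-q)^((1-a)/2)).
alpha = -3.0, p = 0.85, q = 0.65.
e1 = (1+alpha)/2 = -1.0, e2 = (1-alpha)/2 = 2.0.
t1 = p^e1 * q^e2 = 0.85^-1.0 * 0.65^2.0 = 0.497059.
t2 = (1-p)^e1 * (1-q)^e2 = 0.15^-1.0 * 0.35^2.0 = 0.816667.
4/(1-alpha^2) = -0.5.
D = -0.5*(1 - 0.497059 - 0.816667) = 0.1569

0.1569


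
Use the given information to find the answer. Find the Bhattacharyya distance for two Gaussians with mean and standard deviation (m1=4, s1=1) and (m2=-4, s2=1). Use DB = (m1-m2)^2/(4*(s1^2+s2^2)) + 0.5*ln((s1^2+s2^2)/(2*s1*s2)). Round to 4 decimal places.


Bhattacharyya distance between two Gaussians:
DB = (m1-m2)^2/(4*(s1^2+s2^2)) + (1/2)*ln((s1^2+s2^2)/(2*s1*s2)).
(m1-m2)^2 = (8)^2 = 64.
s1^2+s2^2 = 1 + 1 = 2.
term1 = 64/8 = 8.0.
term2 = 0.5*ln(2/2.0) = 0.0.
DB = 8.0 + 0.0 = 8.0000

8.0000


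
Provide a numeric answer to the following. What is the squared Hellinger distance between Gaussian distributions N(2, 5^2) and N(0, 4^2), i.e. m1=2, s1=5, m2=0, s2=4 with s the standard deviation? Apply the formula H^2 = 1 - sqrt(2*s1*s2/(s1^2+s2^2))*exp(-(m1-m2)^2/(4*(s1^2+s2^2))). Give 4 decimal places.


Squared Hellinger distance for Gaussians:
H^2 = 1 - sqrt(2*s1*s2/(s1^2+s2^2)) * exp(-(m1-m2)^2/(4*(s1^2+s2^2))).
s1^2 = 25, s2^2 = 16, s1^2+s2^2 = 41.
sqrt(2*5*4/(41)) = 0.98773.
(m1-m2)^2 = (2)^2 = 4.
exp(-4/(4*41)) = exp(-0.02439) = 0.975905.
H^2 = 1 - 0.98773*0.975905 = 0.0361

0.0361


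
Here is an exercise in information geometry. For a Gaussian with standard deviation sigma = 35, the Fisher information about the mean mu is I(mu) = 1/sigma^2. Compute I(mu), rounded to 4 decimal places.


The Fisher information for the mean of a normal distribution is I(mu) = 1/sigma^2.
sigma = 35, so sigma^2 = 1225.
I(mu) = 1/1225 = 0.0008

0.0008


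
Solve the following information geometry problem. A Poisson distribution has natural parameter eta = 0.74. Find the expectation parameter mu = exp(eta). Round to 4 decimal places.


Expectation parameter for Poisson exponential family:
mu = exp(eta).
eta = 0.74.
mu = exp(0.74) = 2.0959

2.0959


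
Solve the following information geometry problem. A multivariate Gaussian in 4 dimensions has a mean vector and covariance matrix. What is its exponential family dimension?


Exponential family dimension calculation:
For 4-dim MVN: mean has 4 params, covariance has 4*5/2 = 10 unique entries.
Total dim = 4 + 10 = 14.

14


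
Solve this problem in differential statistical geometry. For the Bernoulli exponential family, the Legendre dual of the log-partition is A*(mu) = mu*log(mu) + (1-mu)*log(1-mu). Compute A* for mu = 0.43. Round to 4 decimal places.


Legendre transform for Bernoulli:
A*(mu) = mu*log(mu) + (1-mu)*log(1-mu).
mu = 0.43, 1-mu = 0.57.
mu*log(mu) = 0.43*log(0.43) = -0.362907.
(1-mu)*log(1-mu) = 0.57*log(0.57) = -0.320408.
A* = -0.362907 + -0.320408 = -0.6833

-0.6833


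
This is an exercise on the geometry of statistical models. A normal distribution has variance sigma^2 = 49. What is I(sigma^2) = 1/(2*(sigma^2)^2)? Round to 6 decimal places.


Fisher information for variance: I(sigma^2) = 1/(2*sigma^4).
sigma^2 = 49, so sigma^4 = 2401.
I = 1/(2*2401) = 1/4802 = 0.000208

0.000208


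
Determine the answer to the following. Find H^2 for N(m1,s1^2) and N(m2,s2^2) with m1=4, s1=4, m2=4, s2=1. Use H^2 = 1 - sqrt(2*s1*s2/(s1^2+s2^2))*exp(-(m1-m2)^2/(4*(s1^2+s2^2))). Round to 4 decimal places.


Squared Hellinger distance for Gaussians:
H^2 = 1 - sqrt(2*s1*s2/(s1^2+s2^2)) * exp(-(m1-m2)^2/(4*(s1^2+s2^2))).
s1^2 = 16, s2^2 = 1, s1^2+s2^2 = 17.
sqrt(2*4*1/(17)) = 0.685994.
(m1-m2)^2 = (0)^2 = 0.
exp(-0/(4*17)) = exp(0.0) = 1.0.
H^2 = 1 - 0.685994*1.0 = 0.3140

0.3140


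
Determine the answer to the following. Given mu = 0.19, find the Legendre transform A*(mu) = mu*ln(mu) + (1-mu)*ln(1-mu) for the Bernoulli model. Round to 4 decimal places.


Legendre transform for Bernoulli:
A*(mu) = mu*log(mu) + (1-mu)*log(1-mu).
mu = 0.19, 1-mu = 0.81.
mu*log(mu) = 0.19*log(0.19) = -0.315539.
(1-mu)*log(1-mu) = 0.81*log(0.81) = -0.170684.
A* = -0.315539 + -0.170684 = -0.4862

-0.4862


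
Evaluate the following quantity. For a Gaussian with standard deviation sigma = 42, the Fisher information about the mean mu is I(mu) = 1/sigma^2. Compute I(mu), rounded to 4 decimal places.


The Fisher information for the mean of a normal distribution is I(mu) = 1/sigma^2.
sigma = 42, so sigma^2 = 1764.
I(mu) = 1/1764 = 0.0006

0.0006


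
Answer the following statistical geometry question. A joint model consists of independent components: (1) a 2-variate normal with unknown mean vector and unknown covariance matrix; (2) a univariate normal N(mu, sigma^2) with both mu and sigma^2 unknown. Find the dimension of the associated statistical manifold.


The dimension of a statistical manifold equals the number of free
(independent) real parameters of the model. For a product of independent
blocks the parameter counts add.
- 2-variate normal: 2 (mean) + 2*3/2 = 3 (symmetric covariance) = 5.
- normal (mu, sigma^2): 2.
Total = 5 + 2 = 7.
Dimension = 7

7


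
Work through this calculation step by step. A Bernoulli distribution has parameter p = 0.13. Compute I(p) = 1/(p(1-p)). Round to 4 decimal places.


For Bernoulli(p), Fisher information is I(p) = 1/(p*(1-p)).
p = 0.13, 1-p = 0.87.
p*(1-p) = 0.1131.
I(p) = 1/0.1131 = 8.8417

8.8417


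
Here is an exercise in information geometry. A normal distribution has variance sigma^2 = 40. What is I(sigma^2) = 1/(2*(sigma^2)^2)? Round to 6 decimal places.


Fisher information for variance: I(sigma^2) = 1/(2*sigma^4).
sigma^2 = 40, so sigma^4 = 1600.
I = 1/(2*1600) = 1/3200 = 0.000313

0.000313


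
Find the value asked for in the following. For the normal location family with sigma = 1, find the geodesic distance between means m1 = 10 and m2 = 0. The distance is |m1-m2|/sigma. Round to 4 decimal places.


On the fixed-variance normal subfamily, geodesic distance = |m1-m2|/sigma.
|10 - 0| = 10.
sigma = 1.
d = 10/1 = 10.0000

10.0000


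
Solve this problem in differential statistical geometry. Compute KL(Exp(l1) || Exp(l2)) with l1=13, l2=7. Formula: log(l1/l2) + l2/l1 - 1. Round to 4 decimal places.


KL divergence for exponential family:
KL = log(l1/l2) + l2/l1 - 1.
log(13/7) = 0.619039.
7/13 = 0.538462.
KL = 0.619039 + 0.538462 - 1 = 0.1575

0.1575


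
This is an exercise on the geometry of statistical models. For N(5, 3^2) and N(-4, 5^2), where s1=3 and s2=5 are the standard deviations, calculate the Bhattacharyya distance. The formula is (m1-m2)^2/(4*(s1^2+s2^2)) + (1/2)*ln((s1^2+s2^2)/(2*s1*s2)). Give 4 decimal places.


Bhattacharyya distance between two Gaussians:
DB = (m1-m2)^2/(4*(s1^2+s2^2)) + (1/2)*ln((s1^2+s2^2)/(2*s1*s2)).
(m1-m2)^2 = (9)^2 = 81.
s1^2+s2^2 = 9 + 25 = 34.
term1 = 81/136 = 0.595588.
term2 = 0.5*ln(34/30.0) = 0.062582.
DB = 0.595588 + 0.062582 = 0.6582

0.6582


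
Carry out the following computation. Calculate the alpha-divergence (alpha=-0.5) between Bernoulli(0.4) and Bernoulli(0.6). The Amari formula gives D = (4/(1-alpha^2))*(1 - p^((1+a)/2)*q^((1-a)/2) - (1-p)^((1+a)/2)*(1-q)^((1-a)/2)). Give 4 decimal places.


Amari alpha-divergence:
D = (4/(1-alpha^2))*(1 - p^((1+a)/2)*q^((1-a)/2) - (1-p)^((1+a)/2)*(1-q)^((1-a)/2)).
alpha = -0.5, p = 0.4, q = 0.6.
e1 = (1+alpha)/2 = 0.25, e2 = (1-alpha)/2 = 0.75.
t1 = p^e1 * q^e2 = 0.4^0.25 * 0.6^0.75 = 0.542161.
t2 = (1-p)^e1 * (1-q)^e2 = 0.6^0.25 * 0.4^0.75 = 0.442673.
4/(1-alpha^2) = 5.333333.
D = 5.333333*(1 - 0.542161 - 0.442673) = 0.0809

0.0809


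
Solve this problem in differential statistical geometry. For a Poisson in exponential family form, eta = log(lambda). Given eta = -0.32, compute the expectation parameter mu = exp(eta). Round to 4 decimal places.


Expectation parameter for Poisson exponential family:
mu = exp(eta).
eta = -0.32.
mu = exp(-0.32) = 0.7261

0.7261


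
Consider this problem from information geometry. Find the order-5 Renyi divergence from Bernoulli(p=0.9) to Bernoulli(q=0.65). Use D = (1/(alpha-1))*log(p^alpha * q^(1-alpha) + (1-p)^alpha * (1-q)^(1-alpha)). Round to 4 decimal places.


Renyi divergence of order alpha between Bernoulli distributions:
D = (1/(alpha-1))*log(p^alpha * q^(1-alpha) + (1-p)^alpha * (1-q)^(1-alpha)).
alpha = 5, p = 0.9, q = 0.65.
p^alpha * q^(1-alpha) = 0.9^5 * 0.65^-4 = 3.307951.
(1-p)^alpha * (1-q)^(1-alpha) = 0.1^5 * 0.35^-4 = 0.000666.
sum = 3.307951 + 0.000666 = 3.308618.
D = (1/4)*log(3.308618) = 0.2991

0.2991


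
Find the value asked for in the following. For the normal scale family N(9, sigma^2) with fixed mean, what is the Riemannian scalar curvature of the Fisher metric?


This family has a single free parameter, so its statistical manifold
is 1-dimensional. The Riemann curvature tensor of any 1-dimensional
Riemannian manifold vanishes identically, so R = 0.

0


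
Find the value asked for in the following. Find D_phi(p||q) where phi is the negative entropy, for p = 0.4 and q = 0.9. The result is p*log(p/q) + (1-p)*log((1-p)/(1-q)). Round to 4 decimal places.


Bregman divergence with negative entropy generator:
D = p*log(p/q) + (1-p)*log((1-p)/(1-q)).
p = 0.4, q = 0.9.
p*log(p/q) = 0.4*log(0.4/0.9) = -0.324372.
(1-p)*log((1-p)/(1-q)) = 0.6*log(0.6/0.1) = 1.075056.
D = -0.324372 + 1.075056 = 0.7507

0.7507


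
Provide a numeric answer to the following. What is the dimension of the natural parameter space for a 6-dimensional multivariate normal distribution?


Exponential family dimension calculation:
For 6-dim MVN: mean has 6 params, covariance has 6*7/2 = 21 unique entries.
Total dim = 6 + 21 = 27.

27


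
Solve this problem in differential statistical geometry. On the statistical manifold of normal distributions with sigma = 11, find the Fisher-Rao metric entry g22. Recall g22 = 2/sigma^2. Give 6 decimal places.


For the 2-parameter normal family, the Fisher metric has:
  g11 = 1/sigma^2, g22 = 2/sigma^2.
sigma = 11, sigma^2 = 121.
g22 = 0.016529

0.016529


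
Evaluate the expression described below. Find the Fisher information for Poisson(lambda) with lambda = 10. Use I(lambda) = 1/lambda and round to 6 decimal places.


Fisher information for Poisson: I(lambda) = 1/lambda.
lambda = 10.
I(lambda) = 1/10 = 0.100000

0.100000


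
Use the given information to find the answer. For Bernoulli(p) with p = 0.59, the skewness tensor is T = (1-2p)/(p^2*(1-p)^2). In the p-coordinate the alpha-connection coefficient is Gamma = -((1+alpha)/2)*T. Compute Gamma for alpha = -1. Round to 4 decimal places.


Skewness (Amari-Chentsov) tensor: T = (1-2p)/(p^2*(1-p)^2).
p = 0.59, 1-2p = -0.18, p^2 = 0.3481, (1-p)^2 = 0.1681.
T = -0.18/(0.3481 * 0.1681) = -3.076102.
In the p-coordinate, Gamma^(alpha) = Gamma^(0) - (alpha/2)*T with Gamma^(0) = (1/2)*g'(p) = -T/2,
so Gamma^(alpha) = -((1+alpha)/2)*T.
alpha = -1, -(1+alpha)/2 = 0.0.
Gamma = 0.0 * -3.076102 = 0.0000

0.0000


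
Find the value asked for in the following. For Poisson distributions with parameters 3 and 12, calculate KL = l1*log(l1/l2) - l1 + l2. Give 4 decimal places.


KL divergence for Poisson:
KL = l1*log(l1/l2) - l1 + l2.
l1 = 3, l2 = 12.
log(3/12) = -1.386294.
l1*log(l1/l2) = 3 * -1.386294 = -4.158883.
KL = -4.158883 - 3 + 12 = 4.8411

4.8411


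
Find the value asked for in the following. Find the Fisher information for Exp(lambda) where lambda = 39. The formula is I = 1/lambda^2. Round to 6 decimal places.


Fisher information for exponential: I(lambda) = 1/lambda^2.
lambda = 39, lambda^2 = 1521.
I = 1/1521 = 0.000657

0.000657


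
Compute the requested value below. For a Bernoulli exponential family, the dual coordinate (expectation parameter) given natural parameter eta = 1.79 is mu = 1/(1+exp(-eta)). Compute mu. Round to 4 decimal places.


Dual coordinate (expectation parameter) for Bernoulli:
mu = 1/(1+exp(-eta)).
eta = 1.79.
exp(-eta) = exp(-1.79) = 0.16696.
mu = 1/(1+0.16696) = 0.8569

0.8569


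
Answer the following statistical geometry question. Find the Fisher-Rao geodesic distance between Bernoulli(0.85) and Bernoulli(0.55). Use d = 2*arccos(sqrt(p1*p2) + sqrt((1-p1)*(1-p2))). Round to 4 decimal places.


Geodesic distance on Bernoulli manifold:
d(p1,p2) = 2*arccos(sqrt(p1*p2) + sqrt((1-p1)*(1-p2))).
sqrt(p1*p2) = sqrt(0.85*0.55) = 0.68374.
sqrt((1-p1)*(1-p2)) = sqrt(0.15*0.45) = 0.259808.
arg = 0.68374 + 0.259808 = 0.943547.
d = 2*arccos(0.943547) = 0.6752

0.6752


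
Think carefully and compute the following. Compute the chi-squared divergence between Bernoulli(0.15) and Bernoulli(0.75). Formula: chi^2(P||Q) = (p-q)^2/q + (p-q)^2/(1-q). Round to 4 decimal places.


Chi-squared divergence between Bernoulli distributions:
chi^2 = (p-q)^2/q + (p-q)^2/(1-q).
p = 0.15, q = 0.75, p-q = -0.6.
(p-q)^2 = 0.36.
term1 = 0.36/0.75 = 0.48.
term2 = 0.36/0.25 = 1.44.
chi^2 = 0.48 + 1.44 = 1.9200

1.9200


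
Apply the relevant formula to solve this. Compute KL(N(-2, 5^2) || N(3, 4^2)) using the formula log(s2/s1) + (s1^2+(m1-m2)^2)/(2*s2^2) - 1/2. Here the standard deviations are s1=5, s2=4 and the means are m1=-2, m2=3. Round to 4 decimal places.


KL divergence between normal distributions:
KL = log(s2/s1) + (s1^2 + (m1-m2)^2)/(2*s2^2) - 1/2.
log(4/5) = -0.223144.
(5^2 + (-2-3)^2)/(2*4^2) = (25 + 25)/32 = 1.5625.
KL = -0.223144 + 1.5625 - 0.5 = 0.8394

0.8394


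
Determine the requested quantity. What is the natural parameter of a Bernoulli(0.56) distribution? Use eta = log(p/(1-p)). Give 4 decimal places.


Natural parameter for Bernoulli: eta = log(p/(1-p)).
p = 0.56, 1-p = 0.44.
p/(1-p) = 1.272727.
eta = log(1.272727) = 0.2412

0.2412


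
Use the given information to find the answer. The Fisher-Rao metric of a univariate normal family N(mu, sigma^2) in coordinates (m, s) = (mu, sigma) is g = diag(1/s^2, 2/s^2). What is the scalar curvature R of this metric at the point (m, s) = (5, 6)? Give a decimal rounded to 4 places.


The metric has the form g = (A dm^2 + B ds^2)/s^2 with A = 1, B = 2.
Substitute u = sqrt(A/B)*m: g = B*(du^2 + ds^2)/s^2, i.e. B times the
Poincare upper half-plane metric, which has constant Gaussian curvature -1.
Scaling a 2D metric by a constant c divides the Gaussian curvature by c,
so K = -1/B = -1/(2) = -0.5000 everywhere (the point (m, s) = (5, 6) is irrelevant:
the curvature is constant).
Scalar curvature in dimension 2: R = 2K = -2/(2) = -1.0000.

-1.0000


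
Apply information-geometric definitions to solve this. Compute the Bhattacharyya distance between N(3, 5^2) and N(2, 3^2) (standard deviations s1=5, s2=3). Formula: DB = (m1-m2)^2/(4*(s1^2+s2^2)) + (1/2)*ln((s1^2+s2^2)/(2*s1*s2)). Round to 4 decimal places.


Bhattacharyya distance between two Gaussians:
DB = (m1-m2)^2/(4*(s1^2+s2^2)) + (1/2)*ln((s1^2+s2^2)/(2*s1*s2)).
(m1-m2)^2 = (1)^2 = 1.
s1^2+s2^2 = 25 + 9 = 34.
term1 = 1/136 = 0.007353.
term2 = 0.5*ln(34/30.0) = 0.062582.
DB = 0.007353 + 0.062582 = 0.0699

0.0699


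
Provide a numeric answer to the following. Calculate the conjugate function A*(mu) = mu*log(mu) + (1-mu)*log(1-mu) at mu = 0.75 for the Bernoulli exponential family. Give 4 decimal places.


Legendre transform for Bernoulli:
A*(mu) = mu*log(mu) + (1-mu)*log(1-mu).
mu = 0.75, 1-mu = 0.25.
mu*log(mu) = 0.75*log(0.75) = -0.215762.
(1-mu)*log(1-mu) = 0.25*log(0.25) = -0.346574.
A* = -0.215762 + -0.346574 = -0.5623

-0.5623


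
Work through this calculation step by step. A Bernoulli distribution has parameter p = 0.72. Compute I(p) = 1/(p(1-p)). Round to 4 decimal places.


For Bernoulli(p), Fisher information is I(p) = 1/(p*(1-p)).
p = 0.72, 1-p = 0.28.
p*(1-p) = 0.2016.
I(p) = 1/0.2016 = 4.9603

4.9603


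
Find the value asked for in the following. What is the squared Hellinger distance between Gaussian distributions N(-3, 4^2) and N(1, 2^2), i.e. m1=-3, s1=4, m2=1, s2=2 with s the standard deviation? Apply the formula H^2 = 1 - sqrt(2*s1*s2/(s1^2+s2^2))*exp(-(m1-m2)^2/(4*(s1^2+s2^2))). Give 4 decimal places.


Squared Hellinger distance for Gaussians:
H^2 = 1 - sqrt(2*s1*s2/(s1^2+s2^2)) * exp(-(m1-m2)^2/(4*(s1^2+s2^2))).
s1^2 = 16, s2^2 = 4, s1^2+s2^2 = 20.
sqrt(2*4*2/(20)) = 0.894427.
(m1-m2)^2 = (-4)^2 = 16.
exp(-16/(4*20)) = exp(-0.2) = 0.818731.
H^2 = 1 - 0.894427*0.818731 = 0.2677

0.2677


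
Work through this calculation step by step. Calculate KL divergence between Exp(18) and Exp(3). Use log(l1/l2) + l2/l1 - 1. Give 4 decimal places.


KL divergence for exponential family:
KL = log(l1/l2) + l2/l1 - 1.
log(18/3) = 1.791759.
3/18 = 0.166667.
KL = 1.791759 + 0.166667 - 1 = 0.9584

0.9584


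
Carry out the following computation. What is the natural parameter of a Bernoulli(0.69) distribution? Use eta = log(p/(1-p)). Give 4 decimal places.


Natural parameter for Bernoulli: eta = log(p/(1-p)).
p = 0.69, 1-p = 0.31.
p/(1-p) = 2.225806.
eta = log(2.225806) = 0.8001

0.8001


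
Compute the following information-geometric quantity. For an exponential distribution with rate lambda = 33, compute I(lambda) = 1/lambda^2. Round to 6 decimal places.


Fisher information for exponential: I(lambda) = 1/lambda^2.
lambda = 33, lambda^2 = 1089.
I = 1/1089 = 0.000918

0.000918


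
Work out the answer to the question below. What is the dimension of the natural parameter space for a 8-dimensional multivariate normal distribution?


Exponential family dimension calculation:
For 8-dim MVN: mean has 8 params, covariance has 8*9/2 = 36 unique entries.
Total dim = 8 + 36 = 44.

44


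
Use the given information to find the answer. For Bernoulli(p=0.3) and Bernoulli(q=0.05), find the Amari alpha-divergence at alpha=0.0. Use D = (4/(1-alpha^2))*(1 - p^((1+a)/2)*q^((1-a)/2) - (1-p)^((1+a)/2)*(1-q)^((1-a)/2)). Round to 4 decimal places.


Amari alpha-divergence:
D = (4/(1-alpha^2))*(1 - p^((1+a)/2)*q^((1-a)/2) - (1-p)^((1+a)/2)*(1-q)^((1-a)/2)).
alpha = 0.0, p = 0.3, q = 0.05.
e1 = (1+alpha)/2 = 0.5, e2 = (1-alpha)/2 = 0.5.
t1 = p^e1 * q^e2 = 0.3^0.5 * 0.05^0.5 = 0.122474.
t2 = (1-p)^e1 * (1-q)^e2 = 0.7^0.5 * 0.95^0.5 = 0.815475.
4/(1-alpha^2) = 4.0.
D = 4.0*(1 - 0.122474 - 0.815475) = 0.2482

0.2482


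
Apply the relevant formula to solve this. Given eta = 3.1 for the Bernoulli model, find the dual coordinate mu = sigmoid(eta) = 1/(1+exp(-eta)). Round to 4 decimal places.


Dual coordinate (expectation parameter) for Bernoulli:
mu = 1/(1+exp(-eta)).
eta = 3.1.
exp(-eta) = exp(-3.1) = 0.045049.
mu = 1/(1+0.045049) = 0.9569

0.9569


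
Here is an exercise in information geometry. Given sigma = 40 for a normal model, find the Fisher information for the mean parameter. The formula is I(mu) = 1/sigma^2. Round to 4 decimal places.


The Fisher information for the mean of a normal distribution is I(mu) = 1/sigma^2.
sigma = 40, so sigma^2 = 1600.
I(mu) = 1/1600 = 0.0006

0.0006


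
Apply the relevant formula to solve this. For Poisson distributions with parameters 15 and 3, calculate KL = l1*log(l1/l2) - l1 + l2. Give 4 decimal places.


KL divergence for Poisson:
KL = l1*log(l1/l2) - l1 + l2.
l1 = 15, l2 = 3.
log(15/3) = 1.609438.
l1*log(l1/l2) = 15 * 1.609438 = 24.141569.
KL = 24.141569 - 15 + 3 = 12.1416

12.1416


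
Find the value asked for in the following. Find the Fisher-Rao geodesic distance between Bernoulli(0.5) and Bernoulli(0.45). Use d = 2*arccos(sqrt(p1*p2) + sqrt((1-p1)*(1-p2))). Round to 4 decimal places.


Geodesic distance on Bernoulli manifold:
d(p1,p2) = 2*arccos(sqrt(p1*p2) + sqrt((1-p1)*(1-p2))).
sqrt(p1*p2) = sqrt(0.5*0.45) = 0.474342.
sqrt((1-p1)*(1-p2)) = sqrt(0.5*0.55) = 0.524404.
arg = 0.474342 + 0.524404 = 0.998746.
d = 2*arccos(0.998746) = 0.1002

0.1002


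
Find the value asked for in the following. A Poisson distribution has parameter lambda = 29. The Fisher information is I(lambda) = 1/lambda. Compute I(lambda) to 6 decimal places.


Fisher information for Poisson: I(lambda) = 1/lambda.
lambda = 29.
I(lambda) = 1/29 = 0.034483

0.034483


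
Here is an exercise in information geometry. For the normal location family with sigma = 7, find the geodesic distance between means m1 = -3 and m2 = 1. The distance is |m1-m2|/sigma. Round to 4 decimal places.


On the fixed-variance normal subfamily, geodesic distance = |m1-m2|/sigma.
|-3 - 1| = 4.
sigma = 7.
d = 4/7 = 0.5714

0.5714


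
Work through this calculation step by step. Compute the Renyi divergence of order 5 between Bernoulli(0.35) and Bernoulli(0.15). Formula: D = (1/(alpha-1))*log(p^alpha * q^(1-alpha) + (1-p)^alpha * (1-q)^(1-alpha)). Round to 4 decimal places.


Renyi divergence of order alpha between Bernoulli distributions:
D = (1/(alpha-1))*log(p^alpha * q^(1-alpha) + (1-p)^alpha * (1-q)^(1-alpha)).
alpha = 5, p = 0.35, q = 0.15.
p^alpha * q^(1-alpha) = 0.35^5 * 0.15^-4 = 10.374691.
(1-p)^alpha * (1-q)^(1-alpha) = 0.65^5 * 0.85^-4 = 0.222275.
sum = 10.374691 + 0.222275 = 10.596967.
D = (1/4)*log(10.596967) = 0.5901

0.5901


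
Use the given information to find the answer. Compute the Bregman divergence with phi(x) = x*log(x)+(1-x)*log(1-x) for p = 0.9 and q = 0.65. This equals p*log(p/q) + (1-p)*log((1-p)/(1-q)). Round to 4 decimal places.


Bregman divergence with negative entropy generator:
D = p*log(p/q) + (1-p)*log((1-p)/(1-q)).
p = 0.9, q = 0.65.
p*log(p/q) = 0.9*log(0.9/0.65) = 0.29288.
(1-p)*log((1-p)/(1-q)) = 0.1*log(0.1/0.35) = -0.125276.
D = 0.29288 + -0.125276 = 0.1676

0.1676


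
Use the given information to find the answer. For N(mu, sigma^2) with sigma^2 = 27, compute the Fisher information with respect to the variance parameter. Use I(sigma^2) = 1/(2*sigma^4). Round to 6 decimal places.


Fisher information for variance: I(sigma^2) = 1/(2*sigma^4).
sigma^2 = 27, so sigma^4 = 729.
I = 1/(2*729) = 1/1458 = 0.000686

0.000686


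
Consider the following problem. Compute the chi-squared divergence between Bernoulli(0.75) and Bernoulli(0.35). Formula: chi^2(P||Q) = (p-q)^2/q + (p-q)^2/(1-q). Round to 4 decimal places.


Chi-squared divergence between Bernoulli distributions:
chi^2 = (p-q)^2/q + (p-q)^2/(1-q).
p = 0.75, q = 0.35, p-q = 0.4.
(p-q)^2 = 0.16.
term1 = 0.16/0.35 = 0.457143.
term2 = 0.16/0.65 = 0.246154.
chi^2 = 0.457143 + 0.246154 = 0.7033

0.7033


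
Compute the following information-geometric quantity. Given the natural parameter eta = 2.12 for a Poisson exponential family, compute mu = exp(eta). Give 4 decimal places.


Expectation parameter for Poisson exponential family:
mu = exp(eta).
eta = 2.12.
mu = exp(2.12) = 8.3311

8.3311


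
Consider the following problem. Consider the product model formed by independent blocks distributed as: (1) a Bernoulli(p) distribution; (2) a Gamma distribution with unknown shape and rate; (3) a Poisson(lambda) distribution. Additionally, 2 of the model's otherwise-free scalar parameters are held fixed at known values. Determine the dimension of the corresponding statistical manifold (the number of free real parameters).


The dimension of a statistical manifold equals the number of free
(independent) real parameters of the model. For a product of independent
blocks the parameter counts add.
- Bernoulli (p): 1.
- Gamma (shape, rate): 2.
- Poisson (lambda): 1.
Total = 1 + 2 + 1 = 4.
2 parameter(s) fixed at known values: 4 - 2 = 2.
Dimension = 2

2


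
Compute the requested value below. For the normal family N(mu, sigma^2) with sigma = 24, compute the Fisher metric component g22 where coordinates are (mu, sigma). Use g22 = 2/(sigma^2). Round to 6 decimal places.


For the 2-parameter normal family, the Fisher metric has:
  g11 = 1/sigma^2, g22 = 2/sigma^2.
sigma = 24, sigma^2 = 576.
g22 = 0.003472

0.003472


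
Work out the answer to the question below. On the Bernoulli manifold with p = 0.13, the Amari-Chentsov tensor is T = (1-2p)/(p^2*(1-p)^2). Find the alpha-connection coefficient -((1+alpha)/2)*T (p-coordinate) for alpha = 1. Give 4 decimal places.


Skewness (Amari-Chentsov) tensor: T = (1-2p)/(p^2*(1-p)^2).
p = 0.13, 1-2p = 0.74, p^2 = 0.0169, (1-p)^2 = 0.7569.
T = 0.74/(0.0169 * 0.7569) = 57.850419.
In the p-coordinate, Gamma^(alpha) = Gamma^(0) - (alpha/2)*T with Gamma^(0) = (1/2)*g'(p) = -T/2,
so Gamma^(alpha) = -((1+alpha)/2)*T.
alpha = 1, -(1+alpha)/2 = -1.0.
Gamma = -1.0 * 57.850419 = -57.8504

-57.8504


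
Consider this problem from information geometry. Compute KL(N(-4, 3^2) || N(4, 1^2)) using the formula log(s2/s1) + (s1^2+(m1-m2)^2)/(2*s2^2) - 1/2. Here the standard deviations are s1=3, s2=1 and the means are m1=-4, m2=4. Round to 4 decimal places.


KL divergence between normal distributions:
KL = log(s2/s1) + (s1^2 + (m1-m2)^2)/(2*s2^2) - 1/2.
log(1/3) = -1.098612.
(3^2 + (-4-4)^2)/(2*1^2) = (9 + 64)/2 = 36.5.
KL = -1.098612 + 36.5 - 0.5 = 34.9014

34.9014


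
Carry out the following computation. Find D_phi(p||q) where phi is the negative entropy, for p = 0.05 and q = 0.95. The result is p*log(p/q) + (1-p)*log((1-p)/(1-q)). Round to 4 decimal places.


Bregman divergence with negative entropy generator:
D = p*log(p/q) + (1-p)*log((1-p)/(1-q)).
p = 0.05, q = 0.95.
p*log(p/q) = 0.05*log(0.05/0.95) = -0.147222.
(1-p)*log((1-p)/(1-q)) = 0.95*log(0.95/0.05) = 2.797217.
D = -0.147222 + 2.797217 = 2.6500

2.6500


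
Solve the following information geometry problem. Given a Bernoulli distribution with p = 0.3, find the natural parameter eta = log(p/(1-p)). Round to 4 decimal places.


Natural parameter for Bernoulli: eta = log(p/(1-p)).
p = 0.3, 1-p = 0.7.
p/(1-p) = 0.428571.
eta = log(0.428571) = -0.8473

-0.8473


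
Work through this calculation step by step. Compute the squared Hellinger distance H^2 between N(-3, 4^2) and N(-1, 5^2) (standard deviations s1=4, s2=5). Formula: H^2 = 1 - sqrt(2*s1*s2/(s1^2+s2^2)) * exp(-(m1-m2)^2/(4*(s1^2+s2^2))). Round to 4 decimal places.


Squared Hellinger distance for Gaussians:
H^2 = 1 - sqrt(2*s1*s2/(s1^2+s2^2)) * exp(-(m1-m2)^2/(4*(s1^2+s2^2))).
s1^2 = 16, s2^2 = 25, s1^2+s2^2 = 41.
sqrt(2*4*5/(41)) = 0.98773.
(m1-m2)^2 = (-2)^2 = 4.
exp(-4/(4*41)) = exp(-0.02439) = 0.975905.
H^2 = 1 - 0.98773*0.975905 = 0.0361

0.0361


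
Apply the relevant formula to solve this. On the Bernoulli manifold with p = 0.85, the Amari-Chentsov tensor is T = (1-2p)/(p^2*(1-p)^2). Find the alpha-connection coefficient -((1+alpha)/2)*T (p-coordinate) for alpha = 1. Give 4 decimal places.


Skewness (Amari-Chentsov) tensor: T = (1-2p)/(p^2*(1-p)^2).
p = 0.85, 1-2p = -0.7, p^2 = 0.7225, (1-p)^2 = 0.0225.
T = -0.7/(0.7225 * 0.0225) = -43.060361.
In the p-coordinate, Gamma^(alpha) = Gamma^(0) - (alpha/2)*T with Gamma^(0) = (1/2)*g'(p) = -T/2,
so Gamma^(alpha) = -((1+alpha)/2)*T.
alpha = 1, -(1+alpha)/2 = -1.0.
Gamma = -1.0 * -43.060361 = 43.0604

43.0604


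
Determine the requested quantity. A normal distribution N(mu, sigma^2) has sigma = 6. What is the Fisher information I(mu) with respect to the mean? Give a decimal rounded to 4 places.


The Fisher information for the mean of a normal distribution is I(mu) = 1/sigma^2.
sigma = 6, so sigma^2 = 36.
I(mu) = 1/36 = 0.0278

0.0278


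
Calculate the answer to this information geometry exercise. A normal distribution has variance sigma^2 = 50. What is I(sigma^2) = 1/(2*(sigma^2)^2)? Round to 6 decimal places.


Fisher information for variance: I(sigma^2) = 1/(2*sigma^4).
sigma^2 = 50, so sigma^4 = 2500.
I = 1/(2*2500) = 1/5000 = 0.000200

0.000200


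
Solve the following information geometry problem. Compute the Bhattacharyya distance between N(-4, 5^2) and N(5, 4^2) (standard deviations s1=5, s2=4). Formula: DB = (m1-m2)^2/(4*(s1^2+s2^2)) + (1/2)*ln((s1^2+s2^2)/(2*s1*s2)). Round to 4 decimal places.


Bhattacharyya distance between two Gaussians:
DB = (m1-m2)^2/(4*(s1^2+s2^2)) + (1/2)*ln((s1^2+s2^2)/(2*s1*s2)).
(m1-m2)^2 = (-9)^2 = 81.
s1^2+s2^2 = 25 + 16 = 41.
term1 = 81/164 = 0.493902.
term2 = 0.5*ln(41/40.0) = 0.012346.
DB = 0.493902 + 0.012346 = 0.5062

0.5062


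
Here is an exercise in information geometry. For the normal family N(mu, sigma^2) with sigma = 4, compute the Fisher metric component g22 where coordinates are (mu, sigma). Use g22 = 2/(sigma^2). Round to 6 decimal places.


For the 2-parameter normal family, the Fisher metric has:
  g11 = 1/sigma^2, g22 = 2/sigma^2.
sigma = 4, sigma^2 = 16.
g22 = 0.125000

0.125000


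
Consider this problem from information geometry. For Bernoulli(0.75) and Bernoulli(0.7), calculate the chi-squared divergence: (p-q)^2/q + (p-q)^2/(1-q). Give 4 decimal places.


Chi-squared divergence between Bernoulli distributions:
chi^2 = (p-q)^2/q + (p-q)^2/(1-q).
p = 0.75, q = 0.7, p-q = 0.05.
(p-q)^2 = 0.0025.
term1 = 0.0025/0.7 = 0.003571.
term2 = 0.0025/0.3 = 0.008333.
chi^2 = 0.003571 + 0.008333 = 0.0119

0.0119


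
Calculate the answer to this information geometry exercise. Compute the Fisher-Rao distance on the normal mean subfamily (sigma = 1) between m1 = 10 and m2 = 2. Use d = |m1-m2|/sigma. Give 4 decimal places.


On the fixed-variance normal subfamily, geodesic distance = |m1-m2|/sigma.
|10 - 2| = 8.
sigma = 1.
d = 8/1 = 8.0000

8.0000
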